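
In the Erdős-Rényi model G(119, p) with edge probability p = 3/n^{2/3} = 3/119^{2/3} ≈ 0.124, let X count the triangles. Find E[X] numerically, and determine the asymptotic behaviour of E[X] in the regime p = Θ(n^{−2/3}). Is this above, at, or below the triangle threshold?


Number of potential triangles: C(119, 3) = 273819.
Each occurs with probability p³ ≈ (0.124)³ ≈ 1.90665e-03.
By linearity: E[X] = C(119, 3)·p³ ≈ 273819 · 1.90665e-03 ≈ 522.076.
Since α = 2/3 < 1, p = c/n^{2/3} ≫ 1/n is above the triangle threshold p ~ 1/n. Asymptotically E[X] ~ (c³/6)·n^{3(1−α)} = (3³/6)·n^{1} → ∞; triangles are abundant w.h.p.

E[X] ≈ 522.076; in regime p = Θ(1/n^{2/3}) E[X] diverges (above the triangle threshold p ~ 1/n).


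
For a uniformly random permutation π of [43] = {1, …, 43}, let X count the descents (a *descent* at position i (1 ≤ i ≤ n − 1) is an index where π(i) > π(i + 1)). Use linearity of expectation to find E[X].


Write X = Σ X_I over i = 1, …, 42, with X_I the indicator of one descent.
There are 42 indicators.
For each fixed i, the pair (π(i), π(i+1)) is a uniformly random ordered pair of distinct values from {1, …, 43}; by symmetry P[π(i) > π(i+1)] = 1/2.
By linearity: E[X] = 42 · (1/2) = (43 − 1) · (1/2) = 21 ≈ 21.000000.

E[X] = 21 = 21.000000.


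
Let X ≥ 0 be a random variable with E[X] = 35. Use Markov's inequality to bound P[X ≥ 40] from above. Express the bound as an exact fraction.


μ = E[X] = 35, a = 40.
Markov: P[X ≥ 40] ≤ μ/a = (35)/40 = 7/8.
Numerically: ≈ 0.8750.
(Since a = 40 > μ = 35.0000, the bound 7/8 is < 1 and informative.)

P[X ≥ 40] ≤ 7/8 ≈ 0.8750.


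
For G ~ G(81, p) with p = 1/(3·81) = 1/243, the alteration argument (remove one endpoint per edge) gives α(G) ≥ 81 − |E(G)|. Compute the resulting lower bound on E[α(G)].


E[|E(G)|] = C(81, 2)·p = 3240 · (1/243) = 40/3.
E[α(G)] ≥ n − E[|E(G)|] = 81 − 40/3 = 203/3.
Numerically: ≈ 67.6667.
(This is only a lower bound; the true E[α(G)] may be larger.)

E[α(G)] ≥ 203/3 ≈ 67.6667.


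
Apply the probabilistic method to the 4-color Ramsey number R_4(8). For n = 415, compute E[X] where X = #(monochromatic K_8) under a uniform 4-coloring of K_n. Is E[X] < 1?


E[X] = C(415, 8) · 4^{1 − 28} = 20388455694719685 · 4^{−27} = 20388455694719685/18014398509481984.
As a reduced fraction: E[X] = 20388455694719685/18014398509481984 ≈ 1.13179.
Is E[X] < 1? NO.
Since E[X] ≥ 1, the first-moment bound is inconclusive at n = 415; it does NOT by itself certify R_4(8) > 415.

E[X] = 20388455694719685/18014398509481984 ≈ 1.13179; E[X] ≥ 1; first-moment method inconclusive here.


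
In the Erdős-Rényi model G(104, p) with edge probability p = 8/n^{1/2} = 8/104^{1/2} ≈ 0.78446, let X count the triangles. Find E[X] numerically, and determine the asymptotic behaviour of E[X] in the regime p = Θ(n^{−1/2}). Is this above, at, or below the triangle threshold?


Number of potential triangles: C(104, 3) = 182104.
Each occurs with probability p³ ≈ (0.78446)³ ≈ 4.8274741e-01.
By linearity: E[X] = C(104, 3)·p³ ≈ 182104 · 4.8274741e-01 ≈ 87910.23427.
Since α = 1/2 < 1, p = c/n^{1/2} ≫ 1/n is above the triangle threshold p ~ 1/n. Asymptotically E[X] ~ (c³/6)·n^{3(1−α)} = (8³/6)·n^{1.5} → ∞; triangles are abundant w.h.p.

E[X] ≈ 87910.23427; in regime p = Θ(1/n^{1/2}) E[X] diverges (above the triangle threshold p ~ 1/n).


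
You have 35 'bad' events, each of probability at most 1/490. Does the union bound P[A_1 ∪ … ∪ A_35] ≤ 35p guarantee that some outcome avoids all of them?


Union bound: P[∪_{i=1}^{35} A_i] ≤ Σ_i P[A_i] ≤ 35·p = 35·(1/490) = 1/14.
Numerically: 1/14 ≈ 0.071429.
Is 1/14 < 1? YES.
Since P[∪ A_i] ≤ 1/14 < 1, the complement has P[∩ A_i^c] ≥ 1 − 1/14 = 13/14 > 0, so some outcome avoids every A_i.

35·p = 1/14 ≈ 0.071429; existence CERTIFIED by the union bound.


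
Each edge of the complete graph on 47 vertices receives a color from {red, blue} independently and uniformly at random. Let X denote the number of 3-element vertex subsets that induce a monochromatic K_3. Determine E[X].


Let X = Σ_S X_S over the C(47, 3) = 16215 subsets S of size 3, where X_S = 1 if the K_3 on S is monochromatic.
For a fixed S, the K_3 on S has C(3, 2) = 3 edges. P[all 3 edges red] = (1/2)^3, and likewise for blue, so P[monochromatic] = 2·(1/2)^3 = 2^{1 − 3} = 1/4.
Summing: E[X] = C(47, 3) · 2^{1 − 3} = 16215 · 1/4 = 16215/4.
Numerically: E[X] ≈ 4053.750.

E[X] = C(47,3)·2^(1−C(3,2)) = 16215/4 ≈ 4053.750.


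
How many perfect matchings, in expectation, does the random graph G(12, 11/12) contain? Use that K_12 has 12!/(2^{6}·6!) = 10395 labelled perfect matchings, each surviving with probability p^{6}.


K_12 has 12!/(2^{6}·6!) = 10395 labelled perfect matchings.
For each such perfect matching H, let X_H = 1 if all 6 edges of H are present in G. Then P[X_H = 1] = p^{6} = (11/12)^{6} = 1771561/2985984.
By linearity: E[X] = Σ_H E[X_H] = 10395 · p^{6} = 10395 · 1771561/2985984 = 682050985/110592.
Numerically: E[X] ≈ 6167.27.

E[X] = 10395 · (11/12)^{6} = 682050985/110592 ≈ 6167.27.


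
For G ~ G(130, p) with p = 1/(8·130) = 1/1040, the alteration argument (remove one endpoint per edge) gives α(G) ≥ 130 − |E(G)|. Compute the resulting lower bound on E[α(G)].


E[|E(G)|] = C(130, 2)·p = 8385 · (1/1040) = 129/16.
E[α(G)] ≥ n − E[|E(G)|] = 130 − 129/16 = 1951/16.
Numerically: ≈ 121.938.
(This is only a lower bound; the true E[α(G)] may be larger.)

E[α(G)] ≥ 1951/16 ≈ 121.938.


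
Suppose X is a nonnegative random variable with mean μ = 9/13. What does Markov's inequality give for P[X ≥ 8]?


μ = E[X] = 9/13, a = 8.
Markov: P[X ≥ 8] ≤ μ/a = (9/13)/8 = 9/104.
Numerically: ≈ 0.08654.
(Since a = 8 > μ = 0.69231, the bound 9/104 is < 1 and informative.)

P[X ≥ 8] ≤ 9/104 ≈ 0.08654.


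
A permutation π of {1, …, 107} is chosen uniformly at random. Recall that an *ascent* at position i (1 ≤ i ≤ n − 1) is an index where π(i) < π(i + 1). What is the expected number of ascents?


Write X = Σ X_I over i = 1, …, 106, with X_I the indicator of one ascent.
There are 106 indicators.
For each fixed i, the pair (π(i), π(i+1)) is a uniformly random ordered pair of distinct values from {1, …, 107}; by symmetry P[π(i) < π(i+1)] = 1/2.
By linearity: E[X] = 106 · (1/2) = (107 − 1) · (1/2) = 53 ≈ 53.00000.

E[X] = 53 = 53.00000.


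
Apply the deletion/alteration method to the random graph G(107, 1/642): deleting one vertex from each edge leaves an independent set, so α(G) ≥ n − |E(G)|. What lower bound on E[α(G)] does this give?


E[|E(G)|] = C(107, 2)·p = 5671 · (1/642) = 53/6.
E[α(G)] ≥ n − E[|E(G)|] = 107 − 53/6 = 589/6.
Numerically: ≈ 98.16667.
(This is only a lower bound; the true E[α(G)] may be larger.)

E[α(G)] ≥ 589/6 ≈ 98.16667.


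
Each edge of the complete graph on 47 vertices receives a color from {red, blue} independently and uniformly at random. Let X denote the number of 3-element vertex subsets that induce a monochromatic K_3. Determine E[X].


Let X = Σ_S X_S over the C(47, 3) = 16215 subsets S of size 3, where X_S = 1 if the K_3 on S is monochromatic.
For a fixed S, the K_3 on S has C(3, 2) = 3 edges. P[all 3 edges red] = (1/2)^3, and likewise for blue, so P[monochromatic] = 2·(1/2)^3 = 2^{1 − 3} = 1/4.
By linearity of expectation: E[X] = C(47, 3) · 2^{1 − 3} = 16215 · 1/4 = 16215/4.
Numerically: E[X] ≈ 4053.750000.

E[X] = C(47,3)·2^(1−C(3,2)) = 16215/4 ≈ 4053.750000.


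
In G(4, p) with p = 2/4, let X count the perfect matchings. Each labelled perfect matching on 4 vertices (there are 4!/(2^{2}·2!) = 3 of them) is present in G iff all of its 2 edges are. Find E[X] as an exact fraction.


K_4 has 4!/(2^{2}·2!) = 3 labelled perfect matchings.
For each such perfect matching H, let X_H = 1 if all 2 edges of H are present in G. Then P[X_H = 1] = p^{2} = (1/2)^{2} = 1/4.
By linearity of expectation: E[X] = Σ_H E[X_H] = 3 · p^{2} = 3 · 1/4 = 3/4.
Numerically: E[X] ≈ 0.75.

E[X] = 3 · (1/2)^{2} = 3/4 ≈ 0.75.


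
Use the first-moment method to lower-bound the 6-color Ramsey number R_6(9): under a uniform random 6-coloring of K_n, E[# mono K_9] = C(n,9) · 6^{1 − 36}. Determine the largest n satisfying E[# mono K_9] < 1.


We need C(n, 9) · 6^{1 − 36} < 1, i.e. C(n, 9) < 6^{36 − 1} = 1719070799748422591028658176.
Check values of n near the boundary:
  n = 4405: C(4405, 9) = 1706862792900636302463627150; 1706862792900636302463627150 < 1719070799748422591028658176? YES
  n = 4406: C(4406, 9) = 1710356485221788389505285700; 1710356485221788389505285700 < 1719070799748422591028658176? YES
  n = 4407: C(4407, 9) = 1713856532599459170657070050; 1713856532599459170657070050 < 1719070799748422591028658176? YES
  n = 4408: C(4408, 9) = 1717362945146264156457459600; 1717362945146264156457459600 < 1719070799748422591028658176? YES
  n = 4409: C(4409, 9) = 1720875732988608787686577131; 1720875732988608787686577131 < 1719070799748422591028658176? NO
The largest n with C(n, 9) < 1719070799748422591028658176 is n = 4408 (where E[X] = 35778394690547169926197075/35813974994758803979763712 ≈ 0.999). Hence R_6(9) > 4408, i.e. R_6(9) ≥ 4409.

Largest n = 4408; hence R_6(9) > 4408.


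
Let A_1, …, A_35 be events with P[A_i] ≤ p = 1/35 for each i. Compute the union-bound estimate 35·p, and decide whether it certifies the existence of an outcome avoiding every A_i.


Union bound: P[∪_{i=1}^{35} A_i] ≤ Σ_i P[A_i] ≤ 35·p = 35·(1/35) = 1.
Numerically: 1 ≈ 1.0000.
Is 1 < 1? NO.
Since the bound 1 is ≥ 1, the union bound is uninformative here; it does NOT by itself certify existence.

35·p = 1 ≈ 1.0000; existence NOT certified by the union bound.


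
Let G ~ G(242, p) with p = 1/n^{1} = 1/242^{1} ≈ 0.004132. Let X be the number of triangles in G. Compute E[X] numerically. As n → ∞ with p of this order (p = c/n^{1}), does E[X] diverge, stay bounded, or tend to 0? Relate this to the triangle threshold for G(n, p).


Number of potential triangles: C(242, 3) = 2332880.
Each occurs with probability p³ ≈ (0.004132)³ ≈ 7.055924e-08.
By linearity: E[X] = C(242, 3)·p³ ≈ 2332880 · 7.055924e-08 ≈ 0.1646.
Here α = 1, so p = 1/n is exactly at the triangle threshold p ~ 1/n. Asymptotically E[X] → c³/6 = 1³/6 = 1/6 ≈ 0.1667, a bounded constant. In this regime the triangle count is asymptotically Poisson(c³/6).

E[X] ≈ 0.1646; in regime p = Θ(1/n^{1}) E[X] stays bounded (at the triangle threshold p ~ 1/n).


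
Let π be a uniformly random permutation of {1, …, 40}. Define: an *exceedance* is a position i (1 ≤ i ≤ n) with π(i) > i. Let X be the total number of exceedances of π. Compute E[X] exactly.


Write X = Σ_{i=1}^{40} X_i, where X_i = 1_{π(i) > i}.
For each fixed i, π(i) is uniform over {1, …, 40} (marginal of a uniform permutation), so P[π(i) > i] = (n − i)/n. Summing: Σ_{i=1}^{40} (n − i)/n = (0 + 1 + … + 39)/40 = 40(40 − 1)/(2·40) = (40 − 1)/2.
Hence E[X] = Σ_{i=1}^{40} (40 − i)/40 = 39/2 ≈ 19.500.

E[X] = 39/2 = 19.500.


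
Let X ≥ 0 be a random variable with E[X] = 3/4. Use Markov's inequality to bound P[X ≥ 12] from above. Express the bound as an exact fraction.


μ = E[X] = 3/4, a = 12.
Markov: P[X ≥ 12] ≤ μ/a = (3/4)/12 = 1/16.
Numerically: ≈ 0.062500.
(Since a = 12 > μ = 0.750000, the bound 1/16 is < 1 and informative.)

P[X ≥ 12] ≤ 1/16 ≈ 0.062500.


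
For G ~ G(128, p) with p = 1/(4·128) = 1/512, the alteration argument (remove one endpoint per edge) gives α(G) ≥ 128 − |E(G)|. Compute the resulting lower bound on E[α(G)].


E[|E(G)|] = C(128, 2)·p = 8128 · (1/512) = 127/8.
E[α(G)] ≥ n − E[|E(G)|] = 128 − 127/8 = 897/8.
Numerically: ≈ 112.12500.
(This is only a lower bound; the true E[α(G)] may be larger.)

E[α(G)] ≥ 897/8 ≈ 112.12500.


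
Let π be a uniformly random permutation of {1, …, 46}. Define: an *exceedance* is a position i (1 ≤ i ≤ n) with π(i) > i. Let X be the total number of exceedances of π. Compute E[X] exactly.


Write X = Σ_{i=1}^{46} X_i, where X_i = 1_{π(i) > i}.
For each fixed i, π(i) is uniform over {1, …, 46} (marginal of a uniform permutation), so P[π(i) > i] = (n − i)/n. Summing: Σ_{i=1}^{46} (n − i)/n = (0 + 1 + … + 45)/46 = 46(46 − 1)/(2·46) = (46 − 1)/2.
Hence E[X] = Σ_{i=1}^{46} (46 − i)/46 = 45/2 ≈ 22.5000.

E[X] = 45/2 = 22.5000.


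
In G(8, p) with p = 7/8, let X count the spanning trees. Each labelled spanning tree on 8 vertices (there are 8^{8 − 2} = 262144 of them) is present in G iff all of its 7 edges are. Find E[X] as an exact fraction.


K_8 has 8^{8 − 2} = 262144 labelled spanning trees.
For each such spanning tree H, let X_H = 1 if all 7 edges of H are present in G. Then P[X_H = 1] = p^{7} = (7/8)^{7} = 823543/2097152.
Summing the indicators: E[X] = Σ_H E[X_H] = 262144 · p^{7} = 262144 · 823543/2097152 = 823543/8.
Numerically: E[X] ≈ 1.029e+05.

E[X] = 262144 · (7/8)^{7} = 823543/8 ≈ 1.029e+05.


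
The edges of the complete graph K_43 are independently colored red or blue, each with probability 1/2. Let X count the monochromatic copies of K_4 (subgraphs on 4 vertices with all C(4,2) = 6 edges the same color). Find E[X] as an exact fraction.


Let X = Σ_S X_S over the C(43, 4) = 123410 subsets S of size 4, where X_S = 1 if the K_4 on S is monochromatic.
For a fixed S, the K_4 on S has C(4, 2) = 6 edges. P[all 6 edges red] = (1/2)^6, and likewise for blue, so P[monochromatic] = 2·(1/2)^6 = 2^{1 − 6} = 1/32.
By linearity of expectation: E[X] = C(43, 4) · 2^{1 − 6} = 123410 · 1/32 = 61705/16.
Numerically: E[X] ≈ 3856.562500.

E[X] = C(43,4)·2^(1−C(4,2)) = 61705/16 ≈ 3856.562500.


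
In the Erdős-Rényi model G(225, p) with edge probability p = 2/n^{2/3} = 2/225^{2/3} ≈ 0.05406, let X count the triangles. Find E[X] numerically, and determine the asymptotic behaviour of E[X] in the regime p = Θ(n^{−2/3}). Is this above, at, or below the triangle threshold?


Number of potential triangles: C(225, 3) = 1873200.
Each occurs with probability p³ ≈ (0.05406)³ ≈ 1.580247e-04.
By linearity: E[X] = C(225, 3)·p³ ≈ 1873200 · 1.580247e-04 ≈ 296.0119.
Since α = 2/3 < 1, p = c/n^{2/3} ≫ 1/n is above the triangle threshold p ~ 1/n. Asymptotically E[X] ~ (c³/6)·n^{3(1−α)} = (2³/6)·n^{1} → ∞; triangles are abundant w.h.p.

E[X] ≈ 296.0119; in regime p = Θ(1/n^{2/3}) E[X] diverges (above the triangle threshold p ~ 1/n).


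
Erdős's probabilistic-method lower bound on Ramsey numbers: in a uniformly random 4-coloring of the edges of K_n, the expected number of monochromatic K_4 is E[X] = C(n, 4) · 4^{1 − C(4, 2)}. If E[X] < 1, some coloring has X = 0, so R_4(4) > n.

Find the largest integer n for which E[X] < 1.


We need C(n, 4) · 4^{1 − 6} < 1, i.e. C(n, 4) < 4^{6 − 1} = 1024.
Check values of n near the boundary:
  n = 11: C(11, 4) = 330; 330 < 1024? YES
  n = 12: C(12, 4) = 495; 495 < 1024? YES
  n = 13: C(13, 4) = 715; 715 < 1024? YES
  n = 14: C(14, 4) = 1001; 1001 < 1024? YES
  n = 15: C(15, 4) = 1365; 1365 < 1024? NO
The largest n with C(n, 4) < 1024 is n = 14 (where E[X] = 1001/1024 ≈ 0.97754). Hence R_4(4) > 14, i.e. R_4(4) ≥ 15.

Largest n = 14; hence R_4(4) > 14.


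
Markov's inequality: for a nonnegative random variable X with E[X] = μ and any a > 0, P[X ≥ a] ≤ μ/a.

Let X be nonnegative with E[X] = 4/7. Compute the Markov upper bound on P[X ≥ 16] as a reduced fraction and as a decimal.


μ = E[X] = 4/7, a = 16.
Markov: P[X ≥ 16] ≤ μ/a = (4/7)/16 = 1/28.
Numerically: ≈ 0.036.
(Since a = 16 > μ = 0.571, the bound 1/28 is < 1 and informative.)

P[X ≥ 16] ≤ 1/28 ≈ 0.036.


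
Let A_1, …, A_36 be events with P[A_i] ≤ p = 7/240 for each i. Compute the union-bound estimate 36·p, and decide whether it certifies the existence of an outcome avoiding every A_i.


Union bound: P[∪_{i=1}^{36} A_i] ≤ Σ_i P[A_i] ≤ 36·p = 36·(7/240) = 21/20.
Numerically: 21/20 ≈ 1.0500.
Is 21/20 < 1? NO.
Since the bound 21/20 is ≥ 1, the union bound is uninformative here; it does NOT by itself certify existence.

36·p = 21/20 ≈ 1.0500; existence NOT certified by the union bound.


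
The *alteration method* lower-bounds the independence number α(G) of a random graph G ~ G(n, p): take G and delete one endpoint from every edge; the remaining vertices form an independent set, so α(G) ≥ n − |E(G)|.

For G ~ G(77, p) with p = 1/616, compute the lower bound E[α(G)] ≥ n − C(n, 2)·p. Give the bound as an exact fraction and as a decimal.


E[|E(G)|] = C(77, 2)·p = 2926 · (1/616) = 19/4.
E[α(G)] ≥ n − E[|E(G)|] = 77 − 19/4 = 289/4.
Numerically: ≈ 72.2500.
(This is only a lower bound; the true E[α(G)] may be larger.)

E[α(G)] ≥ 289/4 ≈ 72.2500.


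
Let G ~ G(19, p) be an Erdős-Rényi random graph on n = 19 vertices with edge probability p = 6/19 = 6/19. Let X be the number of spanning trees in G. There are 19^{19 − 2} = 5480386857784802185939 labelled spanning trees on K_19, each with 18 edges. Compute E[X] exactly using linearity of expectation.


K_19 has 19^{19 − 2} = 5480386857784802185939 labelled spanning trees.
For each such spanning tree H, let X_H = 1 if all 18 edges of H are present in G. Then P[X_H = 1] = p^{18} = (6/19)^{18} = 101559956668416/104127350297911241532841.
By linearity of expectation: E[X] = Σ_H E[X_H] = 5480386857784802185939 · p^{18} = 5480386857784802185939 · 101559956668416/104127350297911241532841 = 101559956668416/19.
Numerically: E[X] ≈ 5.35e+12.

E[X] = 5480386857784802185939 · (6/19)^{18} = 101559956668416/19 ≈ 5.35e+12.


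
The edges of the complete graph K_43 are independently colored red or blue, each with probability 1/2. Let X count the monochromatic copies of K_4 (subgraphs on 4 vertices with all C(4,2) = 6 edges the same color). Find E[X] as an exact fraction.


Let X = Σ_S X_S over the C(43, 4) = 123410 subsets S of size 4, where X_S = 1 if the K_4 on S is monochromatic.
For a fixed S, the K_4 on S has C(4, 2) = 6 edges. P[all 6 edges red] = (1/2)^6, and likewise for blue, so P[monochromatic] = 2·(1/2)^6 = 2^{1 − 6} = 1/32.
Summing: E[X] = C(43, 4) · 2^{1 − 6} = 123410 · 1/32 = 61705/16.
Numerically: E[X] ≈ 3856.5625.

E[X] = C(43,4)·2^(1−C(4,2)) = 61705/16 ≈ 3856.5625.


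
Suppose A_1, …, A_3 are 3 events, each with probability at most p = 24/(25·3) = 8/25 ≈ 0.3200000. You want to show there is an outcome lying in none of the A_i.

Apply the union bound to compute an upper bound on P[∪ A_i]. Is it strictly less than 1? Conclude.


Union bound: P[∪_{i=1}^{3} A_i] ≤ Σ_i P[A_i] ≤ 3·p = 3·(8/25) = 24/25.
Numerically: 24/25 ≈ 0.9600000.
Is 24/25 < 1? YES.
Since P[∪ A_i] ≤ 24/25 < 1, the complement has P[∩ A_i^c] ≥ 1 − 24/25 = 1/25 > 0, so some outcome avoids every A_i.

3·p = 24/25 ≈ 0.9600000; existence CERTIFIED by the union bound.


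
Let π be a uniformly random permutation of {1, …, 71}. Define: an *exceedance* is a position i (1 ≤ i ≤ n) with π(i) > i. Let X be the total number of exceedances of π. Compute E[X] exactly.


Write X = Σ_{i=1}^{71} X_i, where X_i = 1_{π(i) > i}.
For each fixed i, π(i) is uniform over {1, …, 71} (marginal of a uniform permutation), so P[π(i) > i] = (n − i)/n. Summing: Σ_{i=1}^{71} (n − i)/n = (0 + 1 + … + 70)/71 = 71(71 − 1)/(2·71) = (71 − 1)/2.
Hence E[X] = Σ_{i=1}^{71} (71 − i)/71 = 35 ≈ 35.000.

E[X] = 35 = 35.000.


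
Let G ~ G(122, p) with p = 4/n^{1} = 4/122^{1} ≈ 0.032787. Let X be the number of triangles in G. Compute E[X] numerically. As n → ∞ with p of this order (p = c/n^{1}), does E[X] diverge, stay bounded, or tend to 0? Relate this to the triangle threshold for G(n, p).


Number of potential triangles: C(122, 3) = 295240.
Each occurs with probability p³ ≈ (0.032787)³ ≈ 3.5245241e-05.
By linearity: E[X] = C(122, 3)·p³ ≈ 295240 · 3.5245241e-05 ≈ 10.40580.
Here α = 1, so p = 4/n is exactly at the triangle threshold p ~ 1/n. Asymptotically E[X] → c³/6 = 4³/6 = 32/3 ≈ 10.66667, a bounded constant. In this regime the triangle count is asymptotically Poisson(c³/6).

E[X] ≈ 10.40580; in regime p = Θ(1/n^{1}) E[X] stays bounded (at the triangle threshold p ~ 1/n).


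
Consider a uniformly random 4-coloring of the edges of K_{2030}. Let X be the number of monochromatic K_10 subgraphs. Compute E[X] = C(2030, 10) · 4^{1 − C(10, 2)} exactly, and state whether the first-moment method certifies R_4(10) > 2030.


E[X] = C(2030, 10) · 4^{1 − 45} = 320298626039392096327195965 · 4^{−44} = 320298626039392096327195965/309485009821345068724781056.
As a reduced fraction: E[X] = 320298626039392096327195965/309485009821345068724781056 ≈ 1.0349407.
Is E[X] < 1? NO.
Since E[X] ≥ 1, the first-moment bound is inconclusive at n = 2030; it does NOT by itself certify R_4(10) > 2030.

E[X] = 320298626039392096327195965/309485009821345068724781056 ≈ 1.0349407; E[X] ≥ 1; first-moment method inconclusive here.


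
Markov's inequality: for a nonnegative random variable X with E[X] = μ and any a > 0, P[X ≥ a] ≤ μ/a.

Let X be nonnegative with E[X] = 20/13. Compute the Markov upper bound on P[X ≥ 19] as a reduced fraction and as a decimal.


μ = E[X] = 20/13, a = 19.
Markov: P[X ≥ 19] ≤ μ/a = (20/13)/19 = 20/247.
Numerically: ≈ 0.080972.
(Since a = 19 > μ = 1.538462, the bound 20/247 is < 1 and informative.)

P[X ≥ 19] ≤ 20/247 ≈ 0.080972.


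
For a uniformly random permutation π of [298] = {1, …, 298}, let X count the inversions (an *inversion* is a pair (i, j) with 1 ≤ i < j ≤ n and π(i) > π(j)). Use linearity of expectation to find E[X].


Write X = Σ X_I over the C(298, 2) = 44253 pairs i < j, with X_I the indicator of one inversion.
There are 44253 indicators.
For each fixed pair i < j, the values π(i) and π(j) are two distinct elements of {1, …, 298} in uniformly random order; by symmetry P[π(i) > π(j)] = 1/2.
By linearity: E[X] = 44253 · (1/2) = C(298, 2) · (1/2) = 44253/2 = 44253/2 ≈ 22126.500000.

E[X] = 44253/2 = 22126.500000.


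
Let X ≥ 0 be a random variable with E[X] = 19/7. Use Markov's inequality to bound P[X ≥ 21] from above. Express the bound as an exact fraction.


μ = E[X] = 19/7, a = 21.
Markov: P[X ≥ 21] ≤ μ/a = (19/7)/21 = 19/147.
Numerically: ≈ 0.1293.
(Since a = 21 > μ = 2.7143, the bound 19/147 is < 1 and informative.)

P[X ≥ 21] ≤ 19/147 ≈ 0.1293.


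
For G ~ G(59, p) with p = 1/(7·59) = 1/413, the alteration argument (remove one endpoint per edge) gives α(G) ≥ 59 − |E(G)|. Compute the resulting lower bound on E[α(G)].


E[|E(G)|] = C(59, 2)·p = 1711 · (1/413) = 29/7.
E[α(G)] ≥ n − E[|E(G)|] = 59 − 29/7 = 384/7.
Numerically: ≈ 54.8571.
(This is only a lower bound; the true E[α(G)] may be larger.)

E[α(G)] ≥ 384/7 ≈ 54.8571.


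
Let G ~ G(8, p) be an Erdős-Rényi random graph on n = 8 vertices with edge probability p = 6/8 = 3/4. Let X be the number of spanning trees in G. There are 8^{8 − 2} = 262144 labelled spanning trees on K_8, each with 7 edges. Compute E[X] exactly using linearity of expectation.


K_8 has 8^{8 − 2} = 262144 labelled spanning trees.
For each such spanning tree H, let X_H = 1 if all 7 edges of H are present in G. Then P[X_H = 1] = p^{7} = (3/4)^{7} = 2187/16384.
By linearity: E[X] = Σ_H E[X_H] = 262144 · p^{7} = 262144 · 2187/16384 = 34992.
Numerically: E[X] ≈ 3.499e+04.

E[X] = 262144 · (3/4)^{7} = 34992 ≈ 3.499e+04.


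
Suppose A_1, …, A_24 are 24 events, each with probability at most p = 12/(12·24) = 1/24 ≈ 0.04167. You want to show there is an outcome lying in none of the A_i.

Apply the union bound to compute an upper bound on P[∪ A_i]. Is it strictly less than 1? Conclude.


Union bound: P[∪_{i=1}^{24} A_i] ≤ Σ_i P[A_i] ≤ 24·p = 24·(1/24) = 1.
Numerically: 1 ≈ 1.00000.
Is 1 < 1? NO.
Since the bound 1 is ≥ 1, the union bound is uninformative here; it does NOT by itself certify existence.

24·p = 1 ≈ 1.00000; existence NOT certified by the union bound.


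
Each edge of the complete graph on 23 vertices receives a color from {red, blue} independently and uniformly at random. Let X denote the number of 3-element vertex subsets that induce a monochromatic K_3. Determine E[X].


Let X = Σ_S X_S over the C(23, 3) = 1771 subsets S of size 3, where X_S = 1 if the K_3 on S is monochromatic.
For a fixed S, the K_3 on S has C(3, 2) = 3 edges. P[all 3 edges red] = (1/2)^3, and likewise for blue, so P[monochromatic] = 2·(1/2)^3 = 2^{1 − 3} = 1/4.
Summing: E[X] = C(23, 3) · 2^{1 − 3} = 1771 · 1/4 = 1771/4.
Numerically: E[X] ≈ 442.75000.

E[X] = C(23,3)·2^(1−C(3,2)) = 1771/4 ≈ 442.75000.


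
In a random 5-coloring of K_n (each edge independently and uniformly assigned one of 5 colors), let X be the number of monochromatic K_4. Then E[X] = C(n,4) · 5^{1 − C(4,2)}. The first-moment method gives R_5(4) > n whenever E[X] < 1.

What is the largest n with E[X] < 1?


We need C(n, 4) · 5^{1 − 6} < 1, i.e. C(n, 4) < 5^{6 − 1} = 3125.
Check values of n near the boundary:
  n = 12: C(12, 4) = 495; 495 < 3125? YES
  n = 13: C(13, 4) = 715; 715 < 3125? YES
  n = 14: C(14, 4) = 1001; 1001 < 3125? YES
  n = 15: C(15, 4) = 1365; 1365 < 3125? YES
  n = 16: C(16, 4) = 1820; 1820 < 3125? YES
  n = 17: C(17, 4) = 2380; 2380 < 3125? YES
  n = 18: C(18, 4) = 3060; 3060 < 3125? YES
  n = 19: C(19, 4) = 3876; 3876 < 3125? NO
  n = 20: C(20, 4) = 4845; 4845 < 3125? NO
  n = 21: C(21, 4) = 5985; 5985 < 3125? NO
The largest n with C(n, 4) < 3125 is n = 18 (where E[X] = 612/625 ≈ 0.97920). Hence R_5(4) > 18, i.e. R_5(4) ≥ 19.

Largest n = 18; hence R_5(4) > 18.


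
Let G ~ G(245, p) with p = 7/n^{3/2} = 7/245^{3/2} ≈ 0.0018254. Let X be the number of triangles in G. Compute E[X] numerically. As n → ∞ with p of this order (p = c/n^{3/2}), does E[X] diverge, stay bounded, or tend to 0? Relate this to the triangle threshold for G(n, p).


Number of potential triangles: C(245, 3) = 2421090.
Each occurs with probability p³ ≈ (0.0018254)³ ≈ 6.0820045e-09.
By linearity: E[X] = C(245, 3)·p³ ≈ 2421090 · 6.0820045e-09 ≈ 0.01473.
Since α = 3/2 > 1, p = c/n^{3/2} = o(1/n) is below the triangle threshold p ~ 1/n. Asymptotically E[X] ~ (c³/6)·n^{3(1−α)} = (7³/6)·n^{-1.5} → 0, so by Markov's inequality G has no triangles w.h.p.

E[X] ≈ 0.01473; in regime p = Θ(1/n^{3/2}) E[X] tends to 0 (below the triangle threshold p ~ 1/n).


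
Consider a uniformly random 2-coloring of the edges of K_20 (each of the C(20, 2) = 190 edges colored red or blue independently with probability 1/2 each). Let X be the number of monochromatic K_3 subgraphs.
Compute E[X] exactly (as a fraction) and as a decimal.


Let X = Σ_S X_S over the C(20, 3) = 1140 subsets S of size 3, where X_S = 1 if the K_3 on S is monochromatic.
For a fixed S, the K_3 on S has C(3, 2) = 3 edges. P[all 3 edges red] = (1/2)^3, and likewise for blue, so P[monochromatic] = 2·(1/2)^3 = 2^{1 − 3} = 1/4.
Summing: E[X] = C(20, 3) · 2^{1 − 3} = 1140 · 1/4 = 285.
Numerically: E[X] ≈ 285.000000.

E[X] = C(20,3)·2^(1−C(3,2)) = 285 ≈ 285.000000.


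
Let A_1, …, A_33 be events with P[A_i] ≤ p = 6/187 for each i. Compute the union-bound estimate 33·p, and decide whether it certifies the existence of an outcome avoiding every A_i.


Union bound: P[∪_{i=1}^{33} A_i] ≤ Σ_i P[A_i] ≤ 33·p = 33·(6/187) = 18/17.
Numerically: 18/17 ≈ 1.058824.
Is 18/17 < 1? NO.
Since the bound 18/17 is ≥ 1, the union bound is uninformative here; it does NOT by itself certify existence.

33·p = 18/17 ≈ 1.058824; existence NOT certified by the union bound.


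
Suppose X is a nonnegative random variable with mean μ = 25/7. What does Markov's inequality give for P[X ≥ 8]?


μ = E[X] = 25/7, a = 8.
Markov: P[X ≥ 8] ≤ μ/a = (25/7)/8 = 25/56.
Numerically: ≈ 0.44643.
(Since a = 8 > μ = 3.57143, the bound 25/56 is < 1 and informative.)

P[X ≥ 8] ≤ 25/56 ≈ 0.44643.


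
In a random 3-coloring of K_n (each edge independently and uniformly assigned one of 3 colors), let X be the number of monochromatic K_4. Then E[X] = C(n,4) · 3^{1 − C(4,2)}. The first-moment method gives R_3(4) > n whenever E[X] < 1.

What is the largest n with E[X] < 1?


We need C(n, 4) · 3^{1 − 6} < 1, i.e. C(n, 4) < 3^{6 − 1} = 243.
Check values of n near the boundary:
  n = 8: C(8, 4) = 70; 70 < 243? YES
  n = 9: C(9, 4) = 126; 126 < 243? YES
  n = 10: C(10, 4) = 210; 210 < 243? YES
  n = 11: C(11, 4) = 330; 330 < 243? NO
  n = 12: C(12, 4) = 495; 495 < 243? NO
The largest n with C(n, 4) < 243 is n = 10 (where E[X] = 70/81 ≈ 0.864). Hence R_3(4) > 10, i.e. R_3(4) ≥ 11.

Largest n = 10; hence R_3(4) > 10.


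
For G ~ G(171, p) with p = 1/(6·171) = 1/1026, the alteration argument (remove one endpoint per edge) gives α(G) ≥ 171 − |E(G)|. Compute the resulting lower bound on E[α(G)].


E[|E(G)|] = C(171, 2)·p = 14535 · (1/1026) = 85/6.
E[α(G)] ≥ n − E[|E(G)|] = 171 − 85/6 = 941/6.
Numerically: ≈ 156.833333.
(This is only a lower bound; the true E[α(G)] may be larger.)

E[α(G)] ≥ 941/6 ≈ 156.833333.


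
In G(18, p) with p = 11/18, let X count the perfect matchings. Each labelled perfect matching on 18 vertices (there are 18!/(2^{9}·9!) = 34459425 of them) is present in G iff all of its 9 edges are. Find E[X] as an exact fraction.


K_18 has 18!/(2^{9}·9!) = 34459425 labelled perfect matchings.
For each such perfect matching H, let X_H = 1 if all 9 edges of H are present in G. Then P[X_H = 1] = p^{9} = (11/18)^{9} = 2357947691/198359290368.
By linearity of expectation: E[X] = Σ_H E[X_H] = 34459425 · p^{9} = 34459425 · 2357947691/198359290368 = 1003129896443675/2448880128.
Numerically: E[X] ≈ 409628.

E[X] = 34459425 · (11/18)^{9} = 1003129896443675/2448880128 ≈ 409628.


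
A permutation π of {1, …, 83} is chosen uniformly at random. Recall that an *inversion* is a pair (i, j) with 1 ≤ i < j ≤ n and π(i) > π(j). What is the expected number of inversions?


Write X = Σ X_I over the C(83, 2) = 3403 pairs i < j, with X_I the indicator of one inversion.
There are 3403 indicators.
For each fixed pair i < j, the values π(i) and π(j) are two distinct elements of {1, …, 83} in uniformly random order; by symmetry P[π(i) > π(j)] = 1/2.
By linearity: E[X] = 3403 · (1/2) = C(83, 2) · (1/2) = 3403/2 = 3403/2 ≈ 1701.50000.

E[X] = 3403/2 = 1701.50000.


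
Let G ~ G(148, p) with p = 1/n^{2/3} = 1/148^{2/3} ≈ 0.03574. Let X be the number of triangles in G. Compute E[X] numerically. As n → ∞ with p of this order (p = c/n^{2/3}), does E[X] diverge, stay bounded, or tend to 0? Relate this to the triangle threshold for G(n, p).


Number of potential triangles: C(148, 3) = 529396.
Each occurs with probability p³ ≈ (0.03574)³ ≈ 4.5653762e-05.
By linearity: E[X] = C(148, 3)·p³ ≈ 529396 · 4.5653762e-05 ≈ 24.16892.
Since α = 2/3 < 1, p = c/n^{2/3} ≫ 1/n is above the triangle threshold p ~ 1/n. Asymptotically E[X] ~ (c³/6)·n^{3(1−α)} = (1³/6)·n^{1} → ∞; triangles are abundant w.h.p.

E[X] ≈ 24.16892; in regime p = Θ(1/n^{2/3}) E[X] diverges (above the triangle threshold p ~ 1/n).


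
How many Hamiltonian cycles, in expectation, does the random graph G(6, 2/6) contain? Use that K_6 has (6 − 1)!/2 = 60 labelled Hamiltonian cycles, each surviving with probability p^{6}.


K_6 has (6 − 1)!/2 = 60 labelled Hamiltonian cycles.
For each such Hamiltonian cycle H, let X_H = 1 if all 6 edges of H are present in G. Then P[X_H = 1] = p^{6} = (1/3)^{6} = 1/729.
By linearity of expectation: E[X] = Σ_H E[X_H] = 60 · p^{6} = 60 · 1/729 = 20/243.
Numerically: E[X] ≈ 0.0823045.

E[X] = 60 · (1/3)^{6} = 20/243 ≈ 0.0823045.


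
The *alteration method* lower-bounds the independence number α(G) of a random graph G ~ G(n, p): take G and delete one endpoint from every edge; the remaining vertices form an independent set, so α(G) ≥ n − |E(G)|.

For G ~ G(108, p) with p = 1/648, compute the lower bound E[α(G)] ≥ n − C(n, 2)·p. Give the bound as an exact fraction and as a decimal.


E[|E(G)|] = C(108, 2)·p = 5778 · (1/648) = 107/12.
E[α(G)] ≥ n − E[|E(G)|] = 108 − 107/12 = 1189/12.
Numerically: ≈ 99.083.
(This is only a lower bound; the true E[α(G)] may be larger.)

E[α(G)] ≥ 1189/12 ≈ 99.083.


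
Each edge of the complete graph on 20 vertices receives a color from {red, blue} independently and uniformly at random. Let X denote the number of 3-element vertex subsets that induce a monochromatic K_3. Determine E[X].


Let X = Σ_S X_S over the C(20, 3) = 1140 subsets S of size 3, where X_S = 1 if the K_3 on S is monochromatic.
For a fixed S, the K_3 on S has C(3, 2) = 3 edges. P[all 3 edges red] = (1/2)^3, and likewise for blue, so P[monochromatic] = 2·(1/2)^3 = 2^{1 − 3} = 1/4.
Summing: E[X] = C(20, 3) · 2^{1 − 3} = 1140 · 1/4 = 285.
Numerically: E[X] ≈ 285.000.

E[X] = C(20,3)·2^(1−C(3,2)) = 285 ≈ 285.000.


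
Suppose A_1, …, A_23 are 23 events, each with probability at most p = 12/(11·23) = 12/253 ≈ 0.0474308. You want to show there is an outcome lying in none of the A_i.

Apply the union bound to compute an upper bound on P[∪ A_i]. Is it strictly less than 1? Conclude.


Union bound: P[∪_{i=1}^{23} A_i] ≤ Σ_i P[A_i] ≤ 23·p = 23·(12/253) = 12/11.
Numerically: 12/11 ≈ 1.0909091.
Is 12/11 < 1? NO.
Since the bound 12/11 is ≥ 1, the union bound is uninformative here; it does NOT by itself certify existence.

23·p = 12/11 ≈ 1.0909091; existence NOT certified by the union bound.


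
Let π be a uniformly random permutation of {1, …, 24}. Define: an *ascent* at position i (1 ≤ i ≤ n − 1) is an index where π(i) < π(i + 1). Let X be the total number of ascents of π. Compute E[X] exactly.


Write X = Σ X_I over i = 1, …, 23, with X_I the indicator of one ascent.
There are 23 indicators.
For each fixed i, the pair (π(i), π(i+1)) is a uniformly random ordered pair of distinct values from {1, …, 24}; by symmetry P[π(i) < π(i+1)] = 1/2.
By linearity: E[X] = 23 · (1/2) = (24 − 1) · (1/2) = 23/2 ≈ 11.50000.

E[X] = 23/2 = 11.50000.


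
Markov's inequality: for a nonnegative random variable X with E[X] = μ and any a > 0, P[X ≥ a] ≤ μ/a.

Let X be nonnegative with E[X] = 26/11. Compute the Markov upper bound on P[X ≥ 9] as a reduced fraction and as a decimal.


μ = E[X] = 26/11, a = 9.
Markov: P[X ≥ 9] ≤ μ/a = (26/11)/9 = 26/99.
Numerically: ≈ 0.2626.
(Since a = 9 > μ = 2.3636, the bound 26/99 is < 1 and informative.)

P[X ≥ 9] ≤ 26/99 ≈ 0.2626.


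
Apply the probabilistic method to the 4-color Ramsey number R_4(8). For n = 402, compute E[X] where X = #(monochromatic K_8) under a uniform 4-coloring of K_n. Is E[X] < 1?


E[X] = C(402, 8) · 4^{1 − 28} = 15770615726749950 · 4^{−27} = 15770615726749950/18014398509481984.
As a reduced fraction: E[X] = 7885307863374975/9007199254740992 ≈ 0.87545.
Is E[X] < 1? YES.
Since E[X] < 1, there exists a 4-coloring of K_{402} with no monochromatic K_8; hence R_4(8) > 402.

E[X] = 7885307863374975/9007199254740992 ≈ 0.87545; E[X] < 1, so R_4(8) > 402.


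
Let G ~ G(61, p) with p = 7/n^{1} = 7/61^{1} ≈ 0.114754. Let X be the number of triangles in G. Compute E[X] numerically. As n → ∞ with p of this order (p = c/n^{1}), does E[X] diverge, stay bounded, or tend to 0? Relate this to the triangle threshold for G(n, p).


Number of potential triangles: C(61, 3) = 35990.
Each occurs with probability p³ ≈ (0.114754)³ ≈ 1.51113970e-03.
By linearity: E[X] = C(61, 3)·p³ ≈ 35990 · 1.51113970e-03 ≈ 54.385918.
Here α = 1, so p = 7/n is exactly at the triangle threshold p ~ 1/n. Asymptotically E[X] → c³/6 = 7³/6 = 343/6 ≈ 57.166667, a bounded constant. In this regime the triangle count is asymptotically Poisson(c³/6).

E[X] ≈ 54.385918; in regime p = Θ(1/n^{1}) E[X] stays bounded (at the triangle threshold p ~ 1/n).


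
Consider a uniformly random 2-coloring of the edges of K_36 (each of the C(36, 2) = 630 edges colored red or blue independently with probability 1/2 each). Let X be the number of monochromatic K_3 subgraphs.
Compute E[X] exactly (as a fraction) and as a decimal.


Let X = Σ_S X_S over the C(36, 3) = 7140 subsets S of size 3, where X_S = 1 if the K_3 on S is monochromatic.
For a fixed S, the K_3 on S has C(3, 2) = 3 edges. P[all 3 edges red] = (1/2)^3, and likewise for blue, so P[monochromatic] = 2·(1/2)^3 = 2^{1 − 3} = 1/4.
By linearity: E[X] = C(36, 3) · 2^{1 − 3} = 7140 · 1/4 = 1785.
Numerically: E[X] ≈ 1785.000000.

E[X] = C(36,3)·2^(1−C(3,2)) = 1785 ≈ 1785.000000.


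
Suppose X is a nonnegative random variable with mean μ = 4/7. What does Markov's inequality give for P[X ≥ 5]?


μ = E[X] = 4/7, a = 5.
Markov: P[X ≥ 5] ≤ μ/a = (4/7)/5 = 4/35.
Numerically: ≈ 0.1143.
(Since a = 5 > μ = 0.5714, the bound 4/35 is < 1 and informative.)

P[X ≥ 5] ≤ 4/35 ≈ 0.1143.


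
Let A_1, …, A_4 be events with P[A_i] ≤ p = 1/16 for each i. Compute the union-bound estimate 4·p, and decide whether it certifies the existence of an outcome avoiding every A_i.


Union bound: P[∪_{i=1}^{4} A_i] ≤ Σ_i P[A_i] ≤ 4·p = 4·(1/16) = 1/4.
Numerically: 1/4 ≈ 0.2500.
Is 1/4 < 1? YES.
Since P[∪ A_i] ≤ 1/4 < 1, the complement has P[∩ A_i^c] ≥ 1 − 1/4 = 3/4 > 0, so some outcome avoids every A_i.

4·p = 1/4 ≈ 0.2500; existence CERTIFIED by the union bound.


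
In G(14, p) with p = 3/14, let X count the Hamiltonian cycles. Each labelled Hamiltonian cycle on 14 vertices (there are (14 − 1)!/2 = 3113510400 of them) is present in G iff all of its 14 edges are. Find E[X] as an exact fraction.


K_14 has (14 − 1)!/2 = 3113510400 labelled Hamiltonian cycles.
For each such Hamiltonian cycle H, let X_H = 1 if all 14 edges of H are present in G. Then P[X_H = 1] = p^{14} = (3/14)^{14} = 4782969/11112006825558016.
Summing the indicators: E[X] = Σ_H E[X_H] = 3113510400 · p^{14} = 3113510400 · 4782969/11112006825558016 = 4155084744525/3100448333024.
Numerically: E[X] ≈ 1.34016.

E[X] = 3113510400 · (3/14)^{14} = 4155084744525/3100448333024 ≈ 1.34016.


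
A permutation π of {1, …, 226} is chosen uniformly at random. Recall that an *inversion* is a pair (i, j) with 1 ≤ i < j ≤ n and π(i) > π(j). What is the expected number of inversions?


Write X = Σ X_I over the C(226, 2) = 25425 pairs i < j, with X_I the indicator of one inversion.
There are 25425 indicators.
For each fixed pair i < j, the values π(i) and π(j) are two distinct elements of {1, …, 226} in uniformly random order; by symmetry P[π(i) > π(j)] = 1/2.
By linearity: E[X] = 25425 · (1/2) = C(226, 2) · (1/2) = 25425/2 = 25425/2 ≈ 12712.500000.

E[X] = 25425/2 = 12712.500000.


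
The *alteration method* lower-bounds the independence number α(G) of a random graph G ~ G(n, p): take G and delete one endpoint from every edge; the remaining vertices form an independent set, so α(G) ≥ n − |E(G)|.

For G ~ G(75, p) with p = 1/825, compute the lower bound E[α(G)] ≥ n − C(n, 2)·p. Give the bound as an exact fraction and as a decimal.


E[|E(G)|] = C(75, 2)·p = 2775 · (1/825) = 37/11.
E[α(G)] ≥ n − E[|E(G)|] = 75 − 37/11 = 788/11.
Numerically: ≈ 71.63636.
(This is only a lower bound; the true E[α(G)] may be larger.)

E[α(G)] ≥ 788/11 ≈ 71.63636.


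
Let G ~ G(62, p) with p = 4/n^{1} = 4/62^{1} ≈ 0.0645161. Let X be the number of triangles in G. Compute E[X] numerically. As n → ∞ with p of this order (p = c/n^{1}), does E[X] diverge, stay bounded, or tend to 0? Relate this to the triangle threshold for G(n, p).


Number of potential triangles: C(62, 3) = 37820.
Each occurs with probability p³ ≈ (0.0645161)³ ≈ 2.68537478e-04.
By linearity: E[X] = C(62, 3)·p³ ≈ 37820 · 2.68537478e-04 ≈ 10.156087.
Here α = 1, so p = 4/n is exactly at the triangle threshold p ~ 1/n. Asymptotically E[X] → c³/6 = 4³/6 = 32/3 ≈ 10.666667, a bounded constant. In this regime the triangle count is asymptotically Poisson(c³/6).

E[X] ≈ 10.156087; in regime p = Θ(1/n^{1}) E[X] stays bounded (at the triangle threshold p ~ 1/n).
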